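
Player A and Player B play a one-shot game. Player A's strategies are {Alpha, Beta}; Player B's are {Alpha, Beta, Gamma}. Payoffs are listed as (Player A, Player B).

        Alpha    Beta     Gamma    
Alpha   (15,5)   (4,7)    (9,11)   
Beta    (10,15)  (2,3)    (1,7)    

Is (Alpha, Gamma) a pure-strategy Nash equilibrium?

Holding Player B at Gamma: Player A gets 9 from Alpha, versus 1 from Beta. No profitable deviation for Player A.
Holding Player A at Alpha: Player B gets 11 from Gamma, versus 5 from Alpha, 7 from Beta. No profitable deviation for Player B either.

Yes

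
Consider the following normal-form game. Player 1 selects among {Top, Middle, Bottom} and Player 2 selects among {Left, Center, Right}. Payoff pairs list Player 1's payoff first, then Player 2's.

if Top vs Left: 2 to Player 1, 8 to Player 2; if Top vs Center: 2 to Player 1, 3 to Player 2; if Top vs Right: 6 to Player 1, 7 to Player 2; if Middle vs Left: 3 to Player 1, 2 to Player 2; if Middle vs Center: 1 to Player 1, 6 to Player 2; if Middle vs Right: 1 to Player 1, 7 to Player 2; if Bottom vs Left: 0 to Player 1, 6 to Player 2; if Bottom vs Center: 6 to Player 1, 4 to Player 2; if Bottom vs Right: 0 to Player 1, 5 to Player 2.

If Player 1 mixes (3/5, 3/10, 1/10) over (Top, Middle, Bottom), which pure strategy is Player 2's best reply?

Right

Player 2's best reply maximizes expected payoff against the mix.
Left: (3/5)·8 + (3/10)·2 + (1/10)·6 = 6
Center: (3/5)·3 + (3/10)·6 + (1/10)·4 = 4
Right: (3/5)·7 + (3/10)·7 + (1/10)·5 = 34/5
Highest expected payoff is 34/5, from Right.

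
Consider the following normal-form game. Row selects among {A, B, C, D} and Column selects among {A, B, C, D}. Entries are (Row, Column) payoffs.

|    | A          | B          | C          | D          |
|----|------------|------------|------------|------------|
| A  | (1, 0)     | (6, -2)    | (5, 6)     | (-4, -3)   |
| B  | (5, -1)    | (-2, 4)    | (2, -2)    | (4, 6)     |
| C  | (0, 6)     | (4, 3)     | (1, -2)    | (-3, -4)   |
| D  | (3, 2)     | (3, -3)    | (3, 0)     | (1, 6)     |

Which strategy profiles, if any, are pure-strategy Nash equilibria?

Check mutual best responses: a cell is a NE iff neither player can gain by unilaterally deviating.
Row's best responses — vs A: B (payoff 5); vs B: A (payoff 6); vs C: A (payoff 5); vs D: B (payoff 4).
Column's best responses — vs A: C (payoff 6); vs B: D (payoff 6); vs C: A (payoff 6); vs D: D (payoff 6).
Mutual best responses occur at (A, C) and (B, D); at each, neither player gains by switching.

(A, C) and (B, D)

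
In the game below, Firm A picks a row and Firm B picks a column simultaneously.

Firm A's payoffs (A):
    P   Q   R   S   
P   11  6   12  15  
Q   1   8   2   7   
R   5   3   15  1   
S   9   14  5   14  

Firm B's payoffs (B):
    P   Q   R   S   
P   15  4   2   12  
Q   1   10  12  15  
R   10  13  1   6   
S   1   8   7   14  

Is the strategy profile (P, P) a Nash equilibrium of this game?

Yes

Holding Firm B at P: Firm A gets 11 from P, versus 1 from Q, 5 from R, 9 from S. No profitable deviation for Firm A.
Holding Firm A at P: Firm B gets 15 from P, versus 4 from Q, 2 from R, 12 from S. No profitable deviation for Firm B either.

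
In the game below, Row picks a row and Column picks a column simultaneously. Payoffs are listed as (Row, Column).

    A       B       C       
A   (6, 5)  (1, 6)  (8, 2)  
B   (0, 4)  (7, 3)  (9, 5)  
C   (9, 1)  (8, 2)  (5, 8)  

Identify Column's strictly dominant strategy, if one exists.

None

Check whether one of Column's strategies beats all alternatives regardless of what the opponent does.
A is not dominant: against A, B gives 6 > 5.
B is not dominant: against B, A gives 4 > 3.
C is not dominant: against A, A gives 5 > 2.
No single strategy is best against every opponent action.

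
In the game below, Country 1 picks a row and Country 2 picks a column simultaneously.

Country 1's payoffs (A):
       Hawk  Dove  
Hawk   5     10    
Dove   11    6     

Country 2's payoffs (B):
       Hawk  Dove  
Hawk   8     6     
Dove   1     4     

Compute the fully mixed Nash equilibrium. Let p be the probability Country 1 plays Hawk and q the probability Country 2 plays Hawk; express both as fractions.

p = 3/5, q = 2/5

In a mixed NE each player is indifferent between their pure strategies, so the opponent's mix sets the indifference.
Country 2 indifferent between Hawk and Dove: p·8 + (1−p)·1 = p·6 + (1−p)·4 ⟹ 1 + 7p = 4 + 2p ⟹ p = 3/5.
Country 1 indifferent between Hawk and Dove: q·5 + (1−q)·10 = q·11 + (1−q)·6 ⟹ 10 + (-5)q = 6 + 5q ⟹ q = 2/5.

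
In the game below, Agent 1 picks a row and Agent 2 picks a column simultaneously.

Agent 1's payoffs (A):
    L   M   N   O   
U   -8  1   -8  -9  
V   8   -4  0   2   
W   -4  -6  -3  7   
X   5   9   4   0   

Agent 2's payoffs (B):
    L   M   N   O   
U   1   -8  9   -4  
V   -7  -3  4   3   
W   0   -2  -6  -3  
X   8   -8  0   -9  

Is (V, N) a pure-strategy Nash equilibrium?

No

Holding Agent 2 at N: Agent 1 gets 0 from V but could get 4 by switching to X. Agent 1 has a profitable deviation.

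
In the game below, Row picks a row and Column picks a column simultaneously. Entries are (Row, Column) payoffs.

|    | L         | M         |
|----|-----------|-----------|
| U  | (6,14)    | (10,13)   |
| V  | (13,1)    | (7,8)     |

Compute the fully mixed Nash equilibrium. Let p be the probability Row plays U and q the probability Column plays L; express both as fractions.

p = 7/8, q = 3/10

Each player's mixing probability is pinned down by making the *other* player indifferent.
Column indifferent between L and M: p·14 + (1−p)·1 = p·13 + (1−p)·8 ⟹ 1 + 13p = 8 + 5p ⟹ p = 7/8.
Row indifferent between U and V: q·6 + (1−q)·10 = q·13 + (1−q)·7 ⟹ 10 + (-4)q = 7 + 6q ⟹ q = 3/10.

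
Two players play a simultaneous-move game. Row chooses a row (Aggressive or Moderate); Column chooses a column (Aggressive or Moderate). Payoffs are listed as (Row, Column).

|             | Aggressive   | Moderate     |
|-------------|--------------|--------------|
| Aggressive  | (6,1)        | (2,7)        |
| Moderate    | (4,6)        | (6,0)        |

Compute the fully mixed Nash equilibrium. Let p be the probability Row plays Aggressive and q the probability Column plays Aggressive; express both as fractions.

Each player's mixing probability is pinned down by making the *other* player indifferent.
Column indifferent between Aggressive and Moderate: p·1 + (1−p)·6 = p·7 + (1−p)·0 ⟹ 6 + (-5)p = 0 + 7p ⟹ p = 1/2.
Row indifferent between Aggressive and Moderate: q·6 + (1−q)·2 = q·4 + (1−q)·6 ⟹ 2 + 4q = 6 + (-2)q ⟹ q = 2/3.

p = 1/2, q = 2/3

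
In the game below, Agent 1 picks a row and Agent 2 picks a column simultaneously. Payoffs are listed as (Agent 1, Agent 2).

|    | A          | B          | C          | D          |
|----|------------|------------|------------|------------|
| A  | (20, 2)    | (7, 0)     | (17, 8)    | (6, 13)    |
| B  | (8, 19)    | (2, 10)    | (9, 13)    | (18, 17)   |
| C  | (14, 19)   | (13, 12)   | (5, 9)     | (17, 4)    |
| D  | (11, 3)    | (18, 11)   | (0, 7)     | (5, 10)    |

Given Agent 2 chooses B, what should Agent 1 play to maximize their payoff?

D

With Agent 2 fixed at B, Agent 1's payoffs are: A → 7, B → 2, C → 13, D → 18.
The maximum is 18, achieved by D.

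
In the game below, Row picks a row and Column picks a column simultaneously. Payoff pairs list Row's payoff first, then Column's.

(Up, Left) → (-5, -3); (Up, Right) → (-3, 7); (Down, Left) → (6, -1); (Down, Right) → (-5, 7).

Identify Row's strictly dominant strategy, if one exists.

A strategy is strictly dominant if it gives Row a strictly higher payoff than every other strategy, against every choice by the opponent.
Up is not dominant: against Left, Down gives 6 > -5.
Down is not dominant: against Right, Up gives -3 > -5.
No single strategy is best against every opponent action.

None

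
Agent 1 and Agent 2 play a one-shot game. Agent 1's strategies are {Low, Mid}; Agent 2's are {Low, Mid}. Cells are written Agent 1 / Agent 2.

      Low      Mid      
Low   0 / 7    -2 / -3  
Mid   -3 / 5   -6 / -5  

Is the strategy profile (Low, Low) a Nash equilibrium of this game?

Yes

Holding Agent 2 at Low: Agent 1 gets 0 from Low, versus -3 from Mid. No profitable deviation for Agent 1.
Holding Agent 1 at Low: Agent 2 gets 7 from Low, versus -3 from Mid. No profitable deviation for Agent 2 either.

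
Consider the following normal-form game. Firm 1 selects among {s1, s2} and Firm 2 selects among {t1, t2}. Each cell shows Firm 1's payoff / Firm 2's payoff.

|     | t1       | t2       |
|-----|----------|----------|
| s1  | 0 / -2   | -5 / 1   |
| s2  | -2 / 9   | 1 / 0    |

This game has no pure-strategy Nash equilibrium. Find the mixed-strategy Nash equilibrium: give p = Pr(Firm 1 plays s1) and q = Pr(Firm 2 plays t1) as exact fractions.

In a mixed NE each player is indifferent between their pure strategies, so the opponent's mix sets the indifference.
Firm 2 indifferent between t1 and t2: p·(-2) + (1−p)·9 = p·1 + (1−p)·0 ⟹ 9 + (-11)p = 0 + 1p ⟹ p = 3/4.
Firm 1 indifferent between s1 and s2: q·0 + (1−q)·(-5) = q·(-2) + (1−q)·1 ⟹ (-5) + 5q = 1 + (-3)q ⟹ q = 3/4.

p = 3/4, q = 3/4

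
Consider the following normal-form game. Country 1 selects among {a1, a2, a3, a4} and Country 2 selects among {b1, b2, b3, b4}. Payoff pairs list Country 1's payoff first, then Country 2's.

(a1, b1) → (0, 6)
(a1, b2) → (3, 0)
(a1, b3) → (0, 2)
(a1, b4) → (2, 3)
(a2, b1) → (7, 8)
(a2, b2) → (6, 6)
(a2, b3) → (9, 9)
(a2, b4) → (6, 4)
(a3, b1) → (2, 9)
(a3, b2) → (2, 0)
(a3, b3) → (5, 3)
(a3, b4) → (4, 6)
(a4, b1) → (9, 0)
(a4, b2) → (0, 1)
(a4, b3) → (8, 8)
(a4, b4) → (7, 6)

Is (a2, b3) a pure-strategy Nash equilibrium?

Yes

Holding Country 2 at b3: Country 1 gets 9 from a2, versus 0 from a1, 5 from a3, 8 from a4. No profitable deviation for Country 1.
Holding Country 1 at a2: Country 2 gets 9 from b3, versus 8 from b1, 6 from b2, 4 from b4. No profitable deviation for Country 2 either.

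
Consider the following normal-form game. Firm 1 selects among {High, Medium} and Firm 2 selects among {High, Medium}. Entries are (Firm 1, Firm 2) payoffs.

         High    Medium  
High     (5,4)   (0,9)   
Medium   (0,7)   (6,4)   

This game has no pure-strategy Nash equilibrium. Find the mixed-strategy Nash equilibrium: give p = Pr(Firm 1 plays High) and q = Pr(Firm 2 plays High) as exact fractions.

Each player's mixing probability is pinned down by making the *other* player indifferent.
Firm 2 indifferent between High and Medium: p·4 + (1−p)·7 = p·9 + (1−p)·4 ⟹ 7 + (-3)p = 4 + 5p ⟹ p = 3/8.
Firm 1 indifferent between High and Medium: q·5 + (1−q)·0 = q·0 + (1−q)·6 ⟹ 0 + 5q = 6 + (-6)q ⟹ q = 6/11.

p = 3/8, q = 6/11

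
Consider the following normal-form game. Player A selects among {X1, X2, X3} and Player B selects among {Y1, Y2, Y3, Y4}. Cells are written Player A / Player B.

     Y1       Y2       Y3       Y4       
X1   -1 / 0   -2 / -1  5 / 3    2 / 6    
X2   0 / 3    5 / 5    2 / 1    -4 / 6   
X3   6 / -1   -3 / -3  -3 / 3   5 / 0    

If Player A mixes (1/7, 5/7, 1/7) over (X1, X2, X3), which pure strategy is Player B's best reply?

Player B's best reply maximizes expected payoff against the mix.
Y1: (1/7)·0 + (5/7)·3 + (1/7)·(-1) = 2
Y2: (1/7)·(-1) + (5/7)·5 + (1/7)·(-3) = 3
Y3: (1/7)·3 + (5/7)·1 + (1/7)·3 = 11/7
Y4: (1/7)·6 + (5/7)·6 + (1/7)·0 = 36/7
Highest expected payoff is 36/7, from Y4.

Y4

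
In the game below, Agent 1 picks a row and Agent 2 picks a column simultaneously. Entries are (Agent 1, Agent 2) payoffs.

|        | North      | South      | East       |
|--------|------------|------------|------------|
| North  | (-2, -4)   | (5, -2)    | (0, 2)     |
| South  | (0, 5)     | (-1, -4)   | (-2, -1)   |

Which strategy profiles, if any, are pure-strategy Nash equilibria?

Check mutual best responses: a cell is a NE iff neither player can gain by unilaterally deviating.
Agent 1's best responses — vs North: South (payoff 0); vs South: North (payoff 5); vs East: North (payoff 0).
Agent 2's best responses — vs North: East (payoff 2); vs South: North (payoff 5).
Mutual best responses occur at (North, East) and (South, North); at each, neither player gains by switching.

(North, East) and (South, North)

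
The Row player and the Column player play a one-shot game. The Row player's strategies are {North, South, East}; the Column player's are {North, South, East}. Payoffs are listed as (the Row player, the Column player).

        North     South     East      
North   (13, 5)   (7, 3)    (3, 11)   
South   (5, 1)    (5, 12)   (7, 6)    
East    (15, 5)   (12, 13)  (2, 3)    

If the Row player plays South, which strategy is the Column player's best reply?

With the Row player fixed at South, the Column player's payoffs are: North → 1, South → 12, East → 6.
The maximum is 12, achieved by South.

South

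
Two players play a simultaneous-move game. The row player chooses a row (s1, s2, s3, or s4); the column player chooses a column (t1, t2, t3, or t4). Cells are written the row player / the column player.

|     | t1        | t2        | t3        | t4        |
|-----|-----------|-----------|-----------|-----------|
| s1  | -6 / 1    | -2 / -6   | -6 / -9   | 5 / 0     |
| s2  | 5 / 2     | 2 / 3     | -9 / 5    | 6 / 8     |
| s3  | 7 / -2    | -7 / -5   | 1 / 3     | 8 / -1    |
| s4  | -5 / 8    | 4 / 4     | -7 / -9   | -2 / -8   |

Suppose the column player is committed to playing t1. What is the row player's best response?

s3

With the column player fixed at t1, the row player's payoffs are: s1 → -6, s2 → 5, s3 → 7, s4 → -5.
The maximum is 7, achieved by s3.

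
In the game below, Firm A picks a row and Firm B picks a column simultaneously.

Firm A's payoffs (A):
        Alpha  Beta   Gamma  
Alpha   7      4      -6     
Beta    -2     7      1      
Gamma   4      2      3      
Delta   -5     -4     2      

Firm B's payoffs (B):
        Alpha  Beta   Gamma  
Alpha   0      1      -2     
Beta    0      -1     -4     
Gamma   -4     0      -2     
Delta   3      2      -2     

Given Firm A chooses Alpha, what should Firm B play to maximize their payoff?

With Firm A fixed at Alpha, Firm B's payoffs are: Alpha → 0, Beta → 1, Gamma → -2.
The maximum is 1, achieved by Beta.

Beta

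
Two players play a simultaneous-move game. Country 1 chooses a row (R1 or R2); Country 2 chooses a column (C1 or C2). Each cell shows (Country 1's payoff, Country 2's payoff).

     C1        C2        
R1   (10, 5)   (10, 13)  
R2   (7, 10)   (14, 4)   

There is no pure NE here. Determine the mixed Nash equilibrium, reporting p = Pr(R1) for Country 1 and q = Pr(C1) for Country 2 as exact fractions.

Each player's mixing probability is pinned down by making the *other* player indifferent.
Country 2 indifferent between C1 and C2: p·5 + (1−p)·10 = p·13 + (1−p)·4 ⟹ 10 + (-5)p = 4 + 9p ⟹ p = 3/7.
Country 1 indifferent between R1 and R2: q·10 + (1−q)·10 = q·7 + (1−q)·14 ⟹ 10 + 0q = 14 + (-7)q ⟹ q = 4/7.

p = 3/7, q = 4/7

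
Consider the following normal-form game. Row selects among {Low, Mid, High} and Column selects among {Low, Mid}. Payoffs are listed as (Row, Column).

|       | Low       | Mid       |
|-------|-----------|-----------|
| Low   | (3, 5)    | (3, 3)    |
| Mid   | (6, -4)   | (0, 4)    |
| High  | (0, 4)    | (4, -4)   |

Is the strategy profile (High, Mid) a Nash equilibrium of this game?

Holding Column at Mid: Row gets 4 from High, versus 3 from Low, 0 from Mid. No profitable deviation for Row.
Holding Row at High: Column gets -4 from Mid but could get 4 by switching to Low. Column has a profitable deviation.

No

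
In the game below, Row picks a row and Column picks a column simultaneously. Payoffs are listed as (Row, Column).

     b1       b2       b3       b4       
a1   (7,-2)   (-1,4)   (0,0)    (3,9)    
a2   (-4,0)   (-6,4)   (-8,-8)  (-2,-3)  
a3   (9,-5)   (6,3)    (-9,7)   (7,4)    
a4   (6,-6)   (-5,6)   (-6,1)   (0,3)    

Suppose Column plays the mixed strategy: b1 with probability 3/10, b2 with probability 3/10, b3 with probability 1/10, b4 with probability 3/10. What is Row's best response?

Row's best reply maximizes expected payoff against the mix.
a1: (3/10)·7 + (3/10)·(-1) + (1/10)·0 + (3/10)·3 = 27/10
a2: (3/10)·(-4) + (3/10)·(-6) + (1/10)·(-8) + (3/10)·(-2) = -22/5
a3: (3/10)·9 + (3/10)·6 + (1/10)·(-9) + (3/10)·7 = 57/10
a4: (3/10)·6 + (3/10)·(-5) + (1/10)·(-6) + (3/10)·0 = -3/10
Highest expected payoff is 57/10, from a3.

a3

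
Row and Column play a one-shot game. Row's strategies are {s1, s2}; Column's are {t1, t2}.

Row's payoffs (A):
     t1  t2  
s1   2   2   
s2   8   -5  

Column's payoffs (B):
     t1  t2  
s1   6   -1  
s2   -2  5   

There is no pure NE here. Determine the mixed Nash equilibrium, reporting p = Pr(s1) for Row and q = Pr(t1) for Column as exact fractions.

p = 1/2, q = 7/13

In a mixed NE each player is indifferent between their pure strategies, so the opponent's mix sets the indifference.
Column indifferent between t1 and t2: p·6 + (1−p)·(-2) = p·(-1) + (1−p)·5 ⟹ (-2) + 8p = 5 + (-6)p ⟹ p = 1/2.
Row indifferent between s1 and s2: q·2 + (1−q)·2 = q·8 + (1−q)·(-5) ⟹ 2 + 0q = (-5) + 13q ⟹ q = 7/13.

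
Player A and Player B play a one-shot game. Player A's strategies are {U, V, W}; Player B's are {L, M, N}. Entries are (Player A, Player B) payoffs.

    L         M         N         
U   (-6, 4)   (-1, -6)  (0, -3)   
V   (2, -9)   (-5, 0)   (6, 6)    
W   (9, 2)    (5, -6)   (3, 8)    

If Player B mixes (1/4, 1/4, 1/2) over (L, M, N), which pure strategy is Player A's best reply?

Compute Player A's expected payoff from each pure strategy against the given mix.
U: (1/4)·(-6) + (1/4)·(-1) + (1/2)·0 = -7/4
V: (1/4)·2 + (1/4)·(-5) + (1/2)·6 = 9/4
W: (1/4)·9 + (1/4)·5 + (1/2)·3 = 5
Highest expected payoff is 5, from W.

W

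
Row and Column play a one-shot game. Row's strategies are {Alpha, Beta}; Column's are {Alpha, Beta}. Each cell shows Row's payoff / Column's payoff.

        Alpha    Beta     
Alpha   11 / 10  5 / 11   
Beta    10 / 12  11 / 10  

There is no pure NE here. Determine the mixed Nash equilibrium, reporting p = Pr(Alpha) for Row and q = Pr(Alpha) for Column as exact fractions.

p = 2/3, q = 6/7

Each player's mixing probability is pinned down by making the *other* player indifferent.
Column indifferent between Alpha and Beta: p·10 + (1−p)·12 = p·11 + (1−p)·10 ⟹ 12 + (-2)p = 10 + 1p ⟹ p = 2/3.
Row indifferent between Alpha and Beta: q·11 + (1−q)·5 = q·10 + (1−q)·11 ⟹ 5 + 6q = 11 + (-1)q ⟹ q = 6/7.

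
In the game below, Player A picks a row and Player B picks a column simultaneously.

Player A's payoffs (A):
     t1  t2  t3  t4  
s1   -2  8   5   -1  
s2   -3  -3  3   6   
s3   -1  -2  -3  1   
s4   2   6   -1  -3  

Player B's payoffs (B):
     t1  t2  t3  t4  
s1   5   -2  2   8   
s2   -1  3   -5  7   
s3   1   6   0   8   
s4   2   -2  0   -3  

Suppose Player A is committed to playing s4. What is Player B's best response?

With Player A fixed at s4, Player B's payoffs are: t1 → 2, t2 → -2, t3 → 0, t4 → -3.
The maximum is 2, achieved by t1.

t1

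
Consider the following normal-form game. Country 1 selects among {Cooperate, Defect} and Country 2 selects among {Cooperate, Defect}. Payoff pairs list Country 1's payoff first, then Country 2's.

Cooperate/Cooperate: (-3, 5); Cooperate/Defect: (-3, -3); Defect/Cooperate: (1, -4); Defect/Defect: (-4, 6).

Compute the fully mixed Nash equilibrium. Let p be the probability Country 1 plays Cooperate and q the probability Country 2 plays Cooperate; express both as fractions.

In a mixed NE each player is indifferent between their pure strategies, so the opponent's mix sets the indifference.
Country 2 indifferent between Cooperate and Defect: p·5 + (1−p)·(-4) = p·(-3) + (1−p)·6 ⟹ (-4) + 9p = 6 + (-9)p ⟹ p = 5/9.
Country 1 indifferent between Cooperate and Defect: q·(-3) + (1−q)·(-3) = q·1 + (1−q)·(-4) ⟹ (-3) + 0q = (-4) + 5q ⟹ q = 1/5.

p = 5/9, q = 1/5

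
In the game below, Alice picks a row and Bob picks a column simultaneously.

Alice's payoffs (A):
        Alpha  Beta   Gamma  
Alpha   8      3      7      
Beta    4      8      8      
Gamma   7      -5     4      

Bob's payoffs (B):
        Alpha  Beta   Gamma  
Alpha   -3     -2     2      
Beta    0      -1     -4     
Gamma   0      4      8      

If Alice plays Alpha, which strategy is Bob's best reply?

Gamma

With Alice fixed at Alpha, Bob's payoffs are: Alpha → -3, Beta → -2, Gamma → 2.
The maximum is 2, achieved by Gamma.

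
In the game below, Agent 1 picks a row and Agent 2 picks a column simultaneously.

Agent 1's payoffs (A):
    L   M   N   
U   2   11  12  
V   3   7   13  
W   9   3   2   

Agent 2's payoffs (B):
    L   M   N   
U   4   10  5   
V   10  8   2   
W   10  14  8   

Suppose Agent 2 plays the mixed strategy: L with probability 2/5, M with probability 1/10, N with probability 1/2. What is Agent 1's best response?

Agent 1's best reply maximizes expected payoff against the mix.
U: (2/5)·2 + (1/10)·11 + (1/2)·12 = 79/10
V: (2/5)·3 + (1/10)·7 + (1/2)·13 = 42/5
W: (2/5)·9 + (1/10)·3 + (1/2)·2 = 49/10
Highest expected payoff is 42/5, from V.

V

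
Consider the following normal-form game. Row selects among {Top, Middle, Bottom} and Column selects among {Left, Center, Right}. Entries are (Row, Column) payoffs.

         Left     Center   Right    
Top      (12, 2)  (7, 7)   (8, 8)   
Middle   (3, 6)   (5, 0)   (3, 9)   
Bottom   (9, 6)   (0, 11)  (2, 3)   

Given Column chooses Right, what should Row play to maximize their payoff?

Top

With Column fixed at Right, Row's payoffs are: Top → 8, Middle → 3, Bottom → 2.
The maximum is 8, achieved by Top.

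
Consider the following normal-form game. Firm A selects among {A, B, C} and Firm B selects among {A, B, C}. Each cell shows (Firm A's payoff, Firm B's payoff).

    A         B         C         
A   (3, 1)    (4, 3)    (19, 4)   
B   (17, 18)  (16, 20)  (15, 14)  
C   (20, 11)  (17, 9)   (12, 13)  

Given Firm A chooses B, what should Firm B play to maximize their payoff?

With Firm A fixed at B, Firm B's payoffs are: A → 18, B → 20, C → 14.
The maximum is 20, achieved by B.

B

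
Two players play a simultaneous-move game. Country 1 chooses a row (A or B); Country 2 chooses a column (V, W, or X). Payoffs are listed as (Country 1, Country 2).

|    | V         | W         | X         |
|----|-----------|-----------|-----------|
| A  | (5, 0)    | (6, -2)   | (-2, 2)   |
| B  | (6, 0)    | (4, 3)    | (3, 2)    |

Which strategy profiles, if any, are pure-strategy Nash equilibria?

No pure-strategy Nash equilibrium

A profile is a Nash equilibrium when each player is best-responding to the other.
Country 1's best responses — vs V: B (payoff 6); vs W: A (payoff 6); vs X: B (payoff 3).
Country 2's best responses — vs A: X (payoff 2); vs B: W (payoff 3).
No cell has both players best-responding. For instance, Country 1's best reply to X is B, but against B Country 2 prefers W over X.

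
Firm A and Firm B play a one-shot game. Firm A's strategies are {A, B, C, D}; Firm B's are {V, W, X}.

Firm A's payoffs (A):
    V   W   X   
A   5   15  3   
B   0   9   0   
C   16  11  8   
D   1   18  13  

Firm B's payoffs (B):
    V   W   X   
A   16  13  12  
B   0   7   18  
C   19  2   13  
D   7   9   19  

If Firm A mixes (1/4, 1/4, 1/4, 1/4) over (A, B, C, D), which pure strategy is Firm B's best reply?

X

Compute Firm B's expected payoff from each pure strategy against the given mix.
V: (1/4)·16 + (1/4)·0 + (1/4)·19 + (1/4)·7 = 21/2
W: (1/4)·13 + (1/4)·7 + (1/4)·2 + (1/4)·9 = 31/4
X: (1/4)·12 + (1/4)·18 + (1/4)·13 + (1/4)·19 = 31/2
Highest expected payoff is 31/2, from X.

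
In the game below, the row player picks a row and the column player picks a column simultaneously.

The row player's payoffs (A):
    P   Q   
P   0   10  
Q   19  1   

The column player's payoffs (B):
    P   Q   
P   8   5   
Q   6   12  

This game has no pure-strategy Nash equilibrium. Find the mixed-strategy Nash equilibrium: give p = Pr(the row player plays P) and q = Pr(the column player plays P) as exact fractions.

p = 2/3, q = 9/28

Each player's mixing probability is pinned down by making the *other* player indifferent.
The column player indifferent between P and Q: p·8 + (1−p)·6 = p·5 + (1−p)·12 ⟹ 6 + 2p = 12 + (-7)p ⟹ p = 2/3.
The row player indifferent between P and Q: q·0 + (1−q)·10 = q·19 + (1−q)·1 ⟹ 10 + (-10)q = 1 + 18q ⟹ q = 9/28.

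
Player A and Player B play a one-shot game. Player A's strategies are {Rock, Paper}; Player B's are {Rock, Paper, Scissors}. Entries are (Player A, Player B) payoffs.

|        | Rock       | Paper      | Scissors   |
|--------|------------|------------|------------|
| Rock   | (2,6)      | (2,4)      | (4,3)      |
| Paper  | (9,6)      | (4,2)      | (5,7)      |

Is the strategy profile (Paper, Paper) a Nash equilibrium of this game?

Holding Player B at Paper: Player A gets 4 from Paper, versus 2 from Rock. No profitable deviation for Player A.
Holding Player A at Paper: Player B gets 2 from Paper but could get 7 by switching to Scissors. Player B has a profitable deviation.

No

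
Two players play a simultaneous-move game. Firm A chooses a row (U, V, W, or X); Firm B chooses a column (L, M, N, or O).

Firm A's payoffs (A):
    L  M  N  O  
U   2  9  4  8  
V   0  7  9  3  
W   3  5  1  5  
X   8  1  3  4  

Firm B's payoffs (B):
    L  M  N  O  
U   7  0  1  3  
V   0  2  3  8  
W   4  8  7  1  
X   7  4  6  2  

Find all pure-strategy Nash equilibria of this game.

(X, L)

Find each player's best response to every opponent strategy; NE are the intersections.
Firm A's best responses — vs L: X (payoff 8); vs M: U (payoff 9); vs N: V (payoff 9); vs O: U (payoff 8).
Firm B's best responses — vs U: L (payoff 7); vs V: O (payoff 8); vs W: M (payoff 8); vs X: L (payoff 7).
The only mutual best response is (X, L); neither player gains by switching there.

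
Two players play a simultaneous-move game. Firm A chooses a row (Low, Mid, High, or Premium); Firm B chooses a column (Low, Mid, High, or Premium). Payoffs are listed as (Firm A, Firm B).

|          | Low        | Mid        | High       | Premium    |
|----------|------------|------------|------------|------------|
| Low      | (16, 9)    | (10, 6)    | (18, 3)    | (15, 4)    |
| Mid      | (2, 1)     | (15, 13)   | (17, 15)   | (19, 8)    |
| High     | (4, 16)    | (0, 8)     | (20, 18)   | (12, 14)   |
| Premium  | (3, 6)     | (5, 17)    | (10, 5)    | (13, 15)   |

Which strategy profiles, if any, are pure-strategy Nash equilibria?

Find each player's best response to every opponent strategy; NE are the intersections.
Firm A's best responses — vs Low: Low (payoff 16); vs Mid: Mid (payoff 15); vs High: High (payoff 20); vs Premium: Mid (payoff 19).
Firm B's best responses — vs Low: Low (payoff 9); vs Mid: High (payoff 15); vs High: High (payoff 18); vs Premium: Mid (payoff 17).
Mutual best responses occur at (Low, Low) and (High, High); at each, neither player gains by switching.

(Low, Low) and (High, High)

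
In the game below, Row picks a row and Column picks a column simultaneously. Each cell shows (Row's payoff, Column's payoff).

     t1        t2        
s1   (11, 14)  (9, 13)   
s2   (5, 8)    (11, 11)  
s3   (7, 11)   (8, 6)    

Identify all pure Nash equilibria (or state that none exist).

(s1, t1) and (s2, t2)

Check mutual best responses: a cell is a NE iff neither player can gain by unilaterally deviating.
Row's best responses — vs t1: s1 (payoff 11); vs t2: s2 (payoff 11).
Column's best responses — vs s1: t1 (payoff 14); vs s2: t2 (payoff 11); vs s3: t1 (payoff 11).
Mutual best responses occur at (s1, t1) and (s2, t2); at each, neither player gains by switching.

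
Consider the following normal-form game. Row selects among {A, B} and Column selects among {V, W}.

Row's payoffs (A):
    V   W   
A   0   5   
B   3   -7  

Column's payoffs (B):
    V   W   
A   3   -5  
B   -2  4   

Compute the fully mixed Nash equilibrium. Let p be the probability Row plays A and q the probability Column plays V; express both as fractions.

In a mixed NE each player is indifferent between their pure strategies, so the opponent's mix sets the indifference.
Column indifferent between V and W: p·3 + (1−p)·(-2) = p·(-5) + (1−p)·4 ⟹ (-2) + 5p = 4 + (-9)p ⟹ p = 3/7.
Row indifferent between A and B: q·0 + (1−q)·5 = q·3 + (1−q)·(-7) ⟹ 5 + (-5)q = (-7) + 10q ⟹ q = 4/5.

p = 3/7, q = 4/5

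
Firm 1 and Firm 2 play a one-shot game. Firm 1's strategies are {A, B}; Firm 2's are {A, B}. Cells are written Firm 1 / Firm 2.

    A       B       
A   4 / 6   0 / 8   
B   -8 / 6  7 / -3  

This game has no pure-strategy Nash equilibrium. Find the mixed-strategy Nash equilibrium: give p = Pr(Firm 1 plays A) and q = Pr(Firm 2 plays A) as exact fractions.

p = 9/11, q = 7/19

In a mixed NE each player is indifferent between their pure strategies, so the opponent's mix sets the indifference.
Firm 2 indifferent between A and B: p·6 + (1−p)·6 = p·8 + (1−p)·(-3) ⟹ 6 + 0p = (-3) + 11p ⟹ p = 9/11.
Firm 1 indifferent between A and B: q·4 + (1−q)·0 = q·(-8) + (1−q)·7 ⟹ 0 + 4q = 7 + (-15)q ⟹ q = 7/19.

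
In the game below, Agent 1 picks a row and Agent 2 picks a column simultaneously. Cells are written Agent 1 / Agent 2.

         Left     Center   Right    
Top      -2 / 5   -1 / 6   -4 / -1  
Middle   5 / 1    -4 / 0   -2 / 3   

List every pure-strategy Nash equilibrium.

(Top, Center) and (Middle, Right)

Check mutual best responses: a cell is a NE iff neither player can gain by unilaterally deviating.
Agent 1's best responses — vs Left: Middle (payoff 5); vs Center: Top (payoff -1); vs Right: Middle (payoff -2).
Agent 2's best responses — vs Top: Center (payoff 6); vs Middle: Right (payoff 3).
Mutual best responses occur at (Top, Center) and (Middle, Right); at each, neither player gains by switching.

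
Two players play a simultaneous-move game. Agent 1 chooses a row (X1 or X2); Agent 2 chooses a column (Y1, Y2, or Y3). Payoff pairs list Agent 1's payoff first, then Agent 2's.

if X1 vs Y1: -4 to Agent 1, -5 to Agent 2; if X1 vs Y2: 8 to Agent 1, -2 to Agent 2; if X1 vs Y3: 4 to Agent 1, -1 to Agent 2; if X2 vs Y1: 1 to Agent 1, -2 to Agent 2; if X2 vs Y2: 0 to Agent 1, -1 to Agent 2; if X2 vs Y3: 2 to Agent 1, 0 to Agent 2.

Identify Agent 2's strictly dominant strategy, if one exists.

Y3

A strategy is strictly dominant if it gives Agent 2 a strictly higher payoff than every other strategy, against every choice by the opponent.
Y3 strictly dominates: vs X1: -1 > each of {-5, -2}; vs X2: 0 > each of {-2, -1}.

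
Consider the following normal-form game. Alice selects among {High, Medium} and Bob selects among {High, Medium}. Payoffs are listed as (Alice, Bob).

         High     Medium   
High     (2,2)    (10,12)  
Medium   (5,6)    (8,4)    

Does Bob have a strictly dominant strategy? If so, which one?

No strictly dominant strategy

Check whether one of Bob's strategies beats all alternatives regardless of what the opponent does.
High is not dominant: against High, Medium gives 12 > 2.
Medium is not dominant: against Medium, High gives 6 > 4.
No single strategy is best against every opponent action.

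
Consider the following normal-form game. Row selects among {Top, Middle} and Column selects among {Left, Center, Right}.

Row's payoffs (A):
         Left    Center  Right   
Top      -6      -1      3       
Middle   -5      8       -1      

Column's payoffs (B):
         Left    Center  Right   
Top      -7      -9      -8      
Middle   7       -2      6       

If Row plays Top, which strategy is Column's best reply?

With Row fixed at Top, Column's payoffs are: Left → -7, Center → -9, Right → -8.
The maximum is -7, achieved by Left.

Left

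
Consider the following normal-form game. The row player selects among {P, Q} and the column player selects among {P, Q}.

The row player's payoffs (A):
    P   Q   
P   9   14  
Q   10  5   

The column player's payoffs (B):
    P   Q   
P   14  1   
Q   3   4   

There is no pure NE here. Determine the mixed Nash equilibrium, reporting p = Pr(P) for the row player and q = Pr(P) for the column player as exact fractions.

In a mixed NE each player is indifferent between their pure strategies, so the opponent's mix sets the indifference.
The column player indifferent between P and Q: p·14 + (1−p)·3 = p·1 + (1−p)·4 ⟹ 3 + 11p = 4 + (-3)p ⟹ p = 1/14.
The row player indifferent between P and Q: q·9 + (1−q)·14 = q·10 + (1−q)·5 ⟹ 14 + (-5)q = 5 + 5q ⟹ q = 9/10.

p = 1/14, q = 9/10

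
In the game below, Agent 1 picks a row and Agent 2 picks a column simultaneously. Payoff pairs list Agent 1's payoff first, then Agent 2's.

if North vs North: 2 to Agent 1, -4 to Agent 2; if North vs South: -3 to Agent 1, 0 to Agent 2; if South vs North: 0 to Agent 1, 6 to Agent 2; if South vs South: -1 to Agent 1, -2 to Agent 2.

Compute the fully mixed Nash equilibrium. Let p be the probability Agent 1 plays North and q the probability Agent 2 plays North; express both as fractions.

p = 2/3, q = 1/2

Each player's mixing probability is pinned down by making the *other* player indifferent.
Agent 2 indifferent between North and South: p·(-4) + (1−p)·6 = p·0 + (1−p)·(-2) ⟹ 6 + (-10)p = (-2) + 2p ⟹ p = 2/3.
Agent 1 indifferent between North and South: q·2 + (1−q)·(-3) = q·0 + (1−q)·(-1) ⟹ (-3) + 5q = (-1) + 1q ⟹ q = 1/2.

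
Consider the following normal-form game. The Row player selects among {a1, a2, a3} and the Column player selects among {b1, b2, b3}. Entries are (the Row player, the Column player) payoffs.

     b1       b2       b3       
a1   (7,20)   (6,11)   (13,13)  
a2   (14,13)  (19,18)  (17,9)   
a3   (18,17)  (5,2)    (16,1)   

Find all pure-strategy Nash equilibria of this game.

Find each player's best response to every opponent strategy; NE are the intersections.
The Row player's best responses — vs b1: a3 (payoff 18); vs b2: a2 (payoff 19); vs b3: a2 (payoff 17).
The Column player's best responses — vs a1: b1 (payoff 20); vs a2: b2 (payoff 18); vs a3: b1 (payoff 17).
Mutual best responses occur at (a2, b2) and (a3, b1); at each, neither player gains by switching.

(a2, b2) and (a3, b1)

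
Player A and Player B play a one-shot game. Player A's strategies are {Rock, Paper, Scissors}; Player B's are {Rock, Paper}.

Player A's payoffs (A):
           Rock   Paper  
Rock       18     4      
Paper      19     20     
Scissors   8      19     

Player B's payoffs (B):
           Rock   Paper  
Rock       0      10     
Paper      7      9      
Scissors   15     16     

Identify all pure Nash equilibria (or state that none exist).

Check mutual best responses: a cell is a NE iff neither player can gain by unilaterally deviating.
Player A's best responses — vs Rock: Paper (payoff 19); vs Paper: Paper (payoff 20).
Player B's best responses — vs Rock: Paper (payoff 10); vs Paper: Paper (payoff 9); vs Scissors: Paper (payoff 16).
The only mutual best response is (Paper, Paper); neither player gains by switching there.

(Paper, Paper)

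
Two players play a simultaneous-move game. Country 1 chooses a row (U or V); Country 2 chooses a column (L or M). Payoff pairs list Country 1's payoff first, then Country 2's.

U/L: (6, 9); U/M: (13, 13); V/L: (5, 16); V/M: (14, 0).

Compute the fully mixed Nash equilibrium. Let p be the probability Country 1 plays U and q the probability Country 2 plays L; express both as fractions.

p = 4/5, q = 1/2

In a mixed NE each player is indifferent between their pure strategies, so the opponent's mix sets the indifference.
Country 2 indifferent between L and M: p·9 + (1−p)·16 = p·13 + (1−p)·0 ⟹ 16 + (-7)p = 0 + 13p ⟹ p = 4/5.
Country 1 indifferent between U and V: q·6 + (1−q)·13 = q·5 + (1−q)·14 ⟹ 13 + (-7)q = 14 + (-9)q ⟹ q = 1/2.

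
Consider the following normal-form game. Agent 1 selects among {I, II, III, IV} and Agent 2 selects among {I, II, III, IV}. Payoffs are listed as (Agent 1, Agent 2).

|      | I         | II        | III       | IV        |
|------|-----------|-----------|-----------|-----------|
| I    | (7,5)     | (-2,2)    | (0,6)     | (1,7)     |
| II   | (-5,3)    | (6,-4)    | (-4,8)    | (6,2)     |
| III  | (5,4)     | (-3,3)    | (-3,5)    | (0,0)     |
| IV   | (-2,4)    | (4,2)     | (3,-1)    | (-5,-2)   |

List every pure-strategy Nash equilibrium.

A profile is a Nash equilibrium when each player is best-responding to the other.
Agent 1's best responses — vs I: I (payoff 7); vs II: II (payoff 6); vs III: IV (payoff 3); vs IV: II (payoff 6).
Agent 2's best responses — vs I: IV (payoff 7); vs II: III (payoff 8); vs III: III (payoff 5); vs IV: I (payoff 4).
No cell has both players best-responding. For instance, Agent 1's best reply to IV is II, but against II Agent 2 prefers III over IV.

None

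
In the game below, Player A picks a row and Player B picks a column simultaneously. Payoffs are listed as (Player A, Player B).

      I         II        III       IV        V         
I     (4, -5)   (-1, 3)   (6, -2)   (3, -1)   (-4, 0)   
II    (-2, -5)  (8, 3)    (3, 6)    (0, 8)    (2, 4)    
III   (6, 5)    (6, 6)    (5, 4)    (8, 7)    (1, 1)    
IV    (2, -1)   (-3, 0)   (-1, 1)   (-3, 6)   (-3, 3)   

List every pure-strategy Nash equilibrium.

A profile is a Nash equilibrium when each player is best-responding to the other.
Player A's best responses — vs I: III (payoff 6); vs II: II (payoff 8); vs III: I (payoff 6); vs IV: III (payoff 8); vs V: II (payoff 2).
Player B's best responses — vs I: II (payoff 3); vs II: IV (payoff 8); vs III: IV (payoff 7); vs IV: IV (payoff 6).
The only mutual best response is (III, IV); neither player gains by switching there.

(III, IV)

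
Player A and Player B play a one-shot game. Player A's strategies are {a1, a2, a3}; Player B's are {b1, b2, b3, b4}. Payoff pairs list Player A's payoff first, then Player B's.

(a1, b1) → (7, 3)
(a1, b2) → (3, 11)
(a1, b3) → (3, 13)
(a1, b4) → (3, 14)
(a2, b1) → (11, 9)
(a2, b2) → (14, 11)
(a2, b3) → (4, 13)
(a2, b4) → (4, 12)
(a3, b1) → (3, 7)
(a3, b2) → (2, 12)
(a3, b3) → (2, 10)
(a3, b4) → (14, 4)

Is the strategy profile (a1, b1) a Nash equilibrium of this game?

No

Holding Player B at b1: Player A gets 7 from a1 but could get 11 by switching to a2. Player A has a profitable deviation.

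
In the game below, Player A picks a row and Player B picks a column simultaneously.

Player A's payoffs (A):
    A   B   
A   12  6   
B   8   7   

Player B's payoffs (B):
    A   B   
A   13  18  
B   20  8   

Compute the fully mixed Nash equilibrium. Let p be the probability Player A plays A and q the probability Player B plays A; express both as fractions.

Each player's mixing probability is pinned down by making the *other* player indifferent.
Player B indifferent between A and B: p·13 + (1−p)·20 = p·18 + (1−p)·8 ⟹ 20 + (-7)p = 8 + 10p ⟹ p = 12/17.
Player A indifferent between A and B: q·12 + (1−q)·6 = q·8 + (1−q)·7 ⟹ 6 + 6q = 7 + 1q ⟹ q = 1/5.

p = 12/17, q = 1/5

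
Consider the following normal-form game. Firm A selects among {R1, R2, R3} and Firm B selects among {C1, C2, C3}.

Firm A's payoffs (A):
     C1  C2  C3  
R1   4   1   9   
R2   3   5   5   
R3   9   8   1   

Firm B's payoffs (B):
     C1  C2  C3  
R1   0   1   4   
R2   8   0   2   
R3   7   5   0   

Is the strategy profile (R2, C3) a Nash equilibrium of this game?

No

Holding Firm B at C3: Firm A gets 5 from R2 but could get 9 by switching to R1. Firm A has a profitable deviation.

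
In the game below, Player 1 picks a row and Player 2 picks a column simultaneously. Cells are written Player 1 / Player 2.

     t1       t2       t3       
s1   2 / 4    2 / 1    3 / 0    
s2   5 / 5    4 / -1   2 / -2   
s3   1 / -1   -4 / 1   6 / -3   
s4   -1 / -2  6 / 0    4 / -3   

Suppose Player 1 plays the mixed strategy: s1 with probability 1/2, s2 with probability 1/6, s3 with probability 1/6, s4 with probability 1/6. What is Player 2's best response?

Compute Player 2's expected payoff from each pure strategy against the given mix.
t1: (1/2)·4 + (1/6)·5 + (1/6)·(-1) + (1/6)·(-2) = 7/3
t2: (1/2)·1 + (1/6)·(-1) + (1/6)·1 + (1/6)·0 = 1/2
t3: (1/2)·0 + (1/6)·(-2) + (1/6)·(-3) + (1/6)·(-3) = -4/3
Highest expected payoff is 7/3, from t1.

t1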